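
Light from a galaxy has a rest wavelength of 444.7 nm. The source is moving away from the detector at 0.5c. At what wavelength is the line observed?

770.2 nm

Relativistic Doppler for wavelength: λ' = λ₀ · √((1 + β)/(1 − β)).
λ' = 444.7 × √(1.5000/0.5000) = 444.7 × 1.73205 ≈ 770.2 nm.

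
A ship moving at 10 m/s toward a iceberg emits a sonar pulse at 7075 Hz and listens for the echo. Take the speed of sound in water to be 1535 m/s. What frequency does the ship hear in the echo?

The iceberg receives the sound from a moving source: f₁ = f₀ · v/(v − v_e) = 7075 × 1535/1525 ≈ 7121 Hz.
On the return leg the ship is a moving observer: f₂ = f₁ · (v + v_e)/v = 7121 × 1545/1535 ≈ 7168 Hz.
Equivalently f₂ = f₀ · (v + v_e)/(v − v_e).

7168 Hz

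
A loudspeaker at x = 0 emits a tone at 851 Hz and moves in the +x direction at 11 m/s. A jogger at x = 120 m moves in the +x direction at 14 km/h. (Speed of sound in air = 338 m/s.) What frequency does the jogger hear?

870 Hz

14 km/h = 3.889 m/s.
The observer lies on the +x side, so the source is heading toward the observer and the observer is heading away from the source.
General Doppler shift: f' = f · (v − v_o)/(v − v_s).
f' = 851 × (338 − 3.889)/(338 − 11) = 851 × 334.11/327 ≈ 870 Hz.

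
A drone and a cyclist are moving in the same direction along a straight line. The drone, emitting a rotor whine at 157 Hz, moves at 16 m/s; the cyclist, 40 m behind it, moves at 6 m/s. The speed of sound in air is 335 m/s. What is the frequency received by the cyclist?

The cyclist is behind, so the drone is moving away from it while the cyclist is moving toward the drone.
Both move, so f' = f · (v + v_o)/(v + v_s).
f' = 157 × (335 + 6)/(335 + 16) = 157 × 341/351 ≈ 153 Hz.

153 Hz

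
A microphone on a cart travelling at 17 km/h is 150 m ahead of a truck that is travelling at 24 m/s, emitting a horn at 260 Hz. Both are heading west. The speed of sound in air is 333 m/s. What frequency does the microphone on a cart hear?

276 Hz

17 km/h = 4.722 m/s.
The microphone on a cart is ahead, so the truck is moving toward it while the microphone on a cart is moving away from the truck.
General Doppler shift: f' = f · (v − v_o)/(v − v_s).
f' = 260 × (333 − 4.722)/(333 − 24) = 260 × 328.28/309 ≈ 276 Hz.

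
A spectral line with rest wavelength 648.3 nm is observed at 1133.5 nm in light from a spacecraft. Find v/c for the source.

0.507c

λ'/λ₀ = 1.7484 > 1 (redshift), so the source is receding.
λ'/λ₀ = √((1 + β)/(1 − β)) for a receding source ⇒ β = (r² − 1)/(r² + 1) with r = λ'/λ₀.
β = (3.0570 − 1)/(3.0570 + 1) ≈ 0.507.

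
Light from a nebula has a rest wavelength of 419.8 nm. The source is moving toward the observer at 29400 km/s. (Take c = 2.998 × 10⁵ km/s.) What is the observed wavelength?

β = v/c = 29400/299800 = 0.0981.
Relativistic Doppler for wavelength: λ' = λ₀ · √((1 − β)/(1 + β)).
λ' = 419.8 × √(0.9019/1.0981) = 419.8 × 0.90630 ≈ 380.5 nm.

380.5 nm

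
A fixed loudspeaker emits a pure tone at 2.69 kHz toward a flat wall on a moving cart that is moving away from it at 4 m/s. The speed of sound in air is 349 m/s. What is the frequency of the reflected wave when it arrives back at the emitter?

At the flat wall on a moving cart (a moving observer), f₁ = f₀ · (v − u)/v = 2.69 × 345/349 ≈ 2.66 kHz.
The reflection then acts as a moving source: f₂ = f₁ · v/(v + u) ≈ 2.63 kHz.

2.63 kHz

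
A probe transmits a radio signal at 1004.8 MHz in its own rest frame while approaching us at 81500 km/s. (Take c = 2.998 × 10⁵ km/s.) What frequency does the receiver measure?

β = v/c = 81500/299800 = 0.2718.
Relativistic Doppler for frequency: f' = f₀ · √((1 + β)/(1 − β)).
f' = 1004.8 × √(1.2718/0.7282) = 1004.8 × 1.32162 ≈ 1328.0 MHz.

1328.0 MHz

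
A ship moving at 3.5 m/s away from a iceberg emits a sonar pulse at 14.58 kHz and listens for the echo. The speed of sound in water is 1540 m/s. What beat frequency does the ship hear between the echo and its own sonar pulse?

The iceberg receives the sound from a moving source: f₁ = f₀ · v/(v + v_e) = 14.58 × 1540/1543.5 ≈ 14.5469 kHz.
On the return leg the ship is a moving observer: f₂ = f₁ · (v − v_e)/v = 14.5469 × 1536.5/1540 ≈ 14.5139 kHz.
Beat against the emitted tone (with f₀ = 14580 Hz): |f₂ − f₀| = 2v_e·f₀/(v + v_e) = 2 × 3.5 × 14580/1543.5 ≈ 66 Hz.

66 Hz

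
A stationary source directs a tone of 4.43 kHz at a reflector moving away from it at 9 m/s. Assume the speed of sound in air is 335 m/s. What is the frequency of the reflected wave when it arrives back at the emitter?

4.20 kHz

The reflector first receives the wave as a moving observer: f₁ = f₀ · (v − u)/v = 4.43 × (335 − 9)/335 ≈ 4.31 kHz.
The reflection then acts as a moving source: f₂ = f₁ · v/(v + u) ≈ 4.20 kHz.
Equivalently f₂ = f₀ · (v − u)/(v + u).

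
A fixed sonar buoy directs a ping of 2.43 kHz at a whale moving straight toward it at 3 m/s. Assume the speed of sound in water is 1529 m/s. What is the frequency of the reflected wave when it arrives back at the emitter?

At the whale (a moving observer), f₁ = f₀ · (v + u)/v = 2.43 × 1532/1529 ≈ 2.43 kHz.
The reflection then acts as a moving source: f₂ = f₁ · v/(v − u) ≈ 2.44 kHz.
Equivalently f₂ = f₀ · (v + u)/(v − u).

2.44 kHz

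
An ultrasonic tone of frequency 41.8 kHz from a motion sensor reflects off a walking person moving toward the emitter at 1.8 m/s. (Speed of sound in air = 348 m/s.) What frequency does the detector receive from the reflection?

At the walking person (a moving observer), f₁ = f₀ · (v + u)/v = 41.8 × 349.8/348 ≈ 42.0 kHz.
The reflection then acts as a moving source: f₂ = f₁ · v/(v − u) ≈ 42.2 kHz.

42.2 kHz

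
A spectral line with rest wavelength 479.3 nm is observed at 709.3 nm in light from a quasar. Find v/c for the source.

λ'/λ₀ = 1.4799 > 1 (redshift), so the source is receding.
λ'/λ₀ = √((1 + β)/(1 − β)) for a receding source ⇒ β = (r² − 1)/(r² + 1) with r = λ'/λ₀.
β = (2.1900 − 1)/(2.1900 + 1) ≈ 0.373.

0.373c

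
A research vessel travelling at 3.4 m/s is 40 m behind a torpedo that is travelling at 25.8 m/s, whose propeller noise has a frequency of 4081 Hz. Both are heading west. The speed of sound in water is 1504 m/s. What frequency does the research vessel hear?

4021 Hz

The research vessel is behind, so the torpedo is moving away from it while the research vessel is moving toward the torpedo.
Both move, so f' = f · (v + v_o)/(v + v_s).
f' = 4081 × (1504 + 3.4)/(1504 + 25.8) = 4081 × 1507.4/1529.8 ≈ 4021 Hz.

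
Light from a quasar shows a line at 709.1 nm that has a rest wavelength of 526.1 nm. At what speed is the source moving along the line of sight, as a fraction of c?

0.290c

λ'/λ₀ = 1.3478 > 1 (redshift), so the source is receding.
λ'/λ₀ = √((1 + β)/(1 − β)) for a receding source ⇒ β = (r² − 1)/(r² + 1) with r = λ'/λ₀.
β = (1.8167 − 1)/(1.8167 + 1) ≈ 0.290.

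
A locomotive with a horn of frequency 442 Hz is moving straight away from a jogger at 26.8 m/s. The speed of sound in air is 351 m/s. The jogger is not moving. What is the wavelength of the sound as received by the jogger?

85.5 cm

With the source moving away from a stationary observer, f' = f · v/(v + v_s).
f' = 442 × 351/(351 + 26.8) ≈ 411 Hz.
λ' = v/f' = 351/410.646 ≈ 85.5 cm.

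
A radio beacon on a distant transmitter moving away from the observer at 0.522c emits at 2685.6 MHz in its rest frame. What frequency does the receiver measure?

Relativistic Doppler for frequency: f' = f₀ · √((1 − β)/(1 + β)).
f' = 2685.6 × √(0.4780/1.5220) = 2685.6 × 0.56041 ≈ 1505.0 MHz.

1505.0 MHz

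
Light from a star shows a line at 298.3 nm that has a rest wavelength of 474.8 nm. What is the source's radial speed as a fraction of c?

λ'/λ₀ = 0.6283 < 1 (blueshift), so the source is approaching.
λ'/λ₀ = √((1 − β)/(1 + β)) for an approaching source ⇒ β = (1 − r²)/(1 + r²) with r = λ'/λ₀.
β = (1 − 0.3947)/(1 + 0.3947) ≈ 0.434.

0.434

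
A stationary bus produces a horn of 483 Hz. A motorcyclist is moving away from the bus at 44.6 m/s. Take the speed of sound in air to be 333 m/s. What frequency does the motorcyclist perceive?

418 Hz

Only the observer moves, away from the source, so f' = f · (v − v_o)/v.
f' = 483 × (333 − 44.6)/333 = 483 × 288.4/333 ≈ 418 Hz.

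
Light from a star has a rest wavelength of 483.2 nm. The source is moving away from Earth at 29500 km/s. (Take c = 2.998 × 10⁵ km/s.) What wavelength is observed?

β = v/c = 29500/299800 = 0.0984.
Relativistic Doppler for wavelength: λ' = λ₀ · √((1 + β)/(1 − β)).
λ' = 483.2 × √(1.0984/0.9016) = 483.2 × 1.10376 ≈ 533.3 nm.

533.3 nm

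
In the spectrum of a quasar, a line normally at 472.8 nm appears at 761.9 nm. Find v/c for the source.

λ'/λ₀ = 1.6115 > 1 (redshift), so the source is receding.
λ'/λ₀ = √((1 + β)/(1 − β)) for a receding source ⇒ β = (r² − 1)/(r² + 1) with r = λ'/λ₀.
β = (2.5968 − 1)/(2.5968 + 1) ≈ 0.444.

0.444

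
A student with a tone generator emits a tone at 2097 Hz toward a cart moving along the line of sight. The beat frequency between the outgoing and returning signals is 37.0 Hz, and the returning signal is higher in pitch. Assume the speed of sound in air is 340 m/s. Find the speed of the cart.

Double Doppler shift off a moving reflector: f₂ = f₀ · (v + u)/(v − u) (u > 0 toward emitter).
Returning signal is higher, so f₂ = f₀ + Δf = 2097 + 37 = 2134 Hz.
Rearranging, u = v · (f₂ − f₀)/(f₂ + f₀) = 340 × 37/4231 ≈ 2.97 m/s.
So the cart is moving at 2.97 m/s toward the emitter.

2.97 m/s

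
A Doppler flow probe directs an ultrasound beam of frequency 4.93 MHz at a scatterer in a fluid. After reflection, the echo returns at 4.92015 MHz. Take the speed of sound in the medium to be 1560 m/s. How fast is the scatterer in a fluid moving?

Double Doppler shift off a moving reflector: f₂ = f₀ · (v + u)/(v − u) (u > 0 toward emitter).
Rearranging, u = v · (f₂ − f₀)/(f₂ + f₀) = 1560 × -0.00985/9.85015 ≈ -1.56 m/s.
So the scatterer in a fluid is moving at 1.56 m/s away from the emitter.

1.56 m/s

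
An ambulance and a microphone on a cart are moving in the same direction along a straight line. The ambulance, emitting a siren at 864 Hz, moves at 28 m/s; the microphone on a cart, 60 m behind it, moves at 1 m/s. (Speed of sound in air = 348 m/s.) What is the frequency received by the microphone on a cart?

The microphone on a cart is behind, so the ambulance is moving away from it while the microphone on a cart is moving toward the ambulance.
With source receding and observer approaching, f' = f · (v + v_o)/(v + v_s).
f' = 864 × (348 + 1)/(348 + 28) = 864 × 349/376 ≈ 802 Hz.

802 Hz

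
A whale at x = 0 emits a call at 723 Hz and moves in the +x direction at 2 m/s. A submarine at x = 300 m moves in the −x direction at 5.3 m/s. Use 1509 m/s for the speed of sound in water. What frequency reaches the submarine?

727 Hz

The observer lies on the +x side, so the source is heading toward the observer and the observer is heading toward the source.
Both move, so f' = f · (v + v_o)/(v − v_s).
f' = 723 × (1509 + 5.3)/(1509 − 2) = 723 × 1514.3/1507 ≈ 727 Hz.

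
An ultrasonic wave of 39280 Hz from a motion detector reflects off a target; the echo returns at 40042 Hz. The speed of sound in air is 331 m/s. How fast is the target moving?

3.2 m/s

Double Doppler shift off a moving reflector: f₂ = f₀ · (v + u)/(v − u) (u > 0 toward emitter).
Rearranging, u = v · (f₂ − f₀)/(f₂ + f₀) = 331 × 762/79322 ≈ 3.2 m/s.
So the target is moving at 3.2 m/s toward the emitter.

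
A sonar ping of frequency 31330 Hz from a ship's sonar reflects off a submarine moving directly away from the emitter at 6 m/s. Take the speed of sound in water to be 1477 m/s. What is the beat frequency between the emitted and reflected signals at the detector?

At the submarine (a moving observer), f₁ = f₀ · (v − u)/v = 31330 × 1471/1477 ≈ 31203 Hz.
On reflection it acts as a source moving away from the stationary detector: f₂ = f₁ · v/(v + u) = 31203 × 1477/1483 ≈ 31076 Hz.
Beat frequency: |f₂ − f₀| = 2u·f₀/(v + u) = 2 × 6 × 31330/1483 ≈ 254 Hz.

254 Hz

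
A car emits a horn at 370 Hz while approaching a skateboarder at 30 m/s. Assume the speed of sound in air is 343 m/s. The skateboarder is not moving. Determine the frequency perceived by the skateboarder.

405 Hz

Only the source moves, toward the listener, so f' = f · v/(v − v_s).
f' = 370 × 343/(343 − 30) = 370 × 343/313 ≈ 405 Hz.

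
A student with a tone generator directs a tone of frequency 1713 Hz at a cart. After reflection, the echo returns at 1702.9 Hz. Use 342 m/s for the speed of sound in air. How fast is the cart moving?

1.01 m/s

Double Doppler shift off a moving reflector: f₂ = f₀ · (v + u)/(v − u) (u > 0 toward emitter).
Rearranging, u = v · (f₂ − f₀)/(f₂ + f₀) = 342 × -10.1/3415.9 ≈ -1.01 m/s.
So the cart is moving at 1.01 m/s away from the emitter.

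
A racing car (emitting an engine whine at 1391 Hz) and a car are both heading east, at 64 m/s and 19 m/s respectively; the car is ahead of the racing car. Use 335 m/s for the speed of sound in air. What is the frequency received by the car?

The car is ahead, so the racing car is moving toward it while the car is moving away from the racing car.
With source approaching and observer receding, f' = f · (v − v_o)/(v − v_s).
f' = 1391 × (335 − 19)/(335 − 64) = 1391 × 316/271 ≈ 1622 Hz.

1622 Hz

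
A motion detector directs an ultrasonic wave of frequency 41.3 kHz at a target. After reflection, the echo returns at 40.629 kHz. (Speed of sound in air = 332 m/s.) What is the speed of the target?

2.72 m/s

Double Doppler shift off a moving reflector: f₂ = f₀ · (v + u)/(v − u) (u > 0 toward emitter).
Rearranging, u = v · (f₂ − f₀)/(f₂ + f₀) = 332 × -0.671/81.929 ≈ -2.72 m/s.
So the target is moving at 2.72 m/s away from the emitter.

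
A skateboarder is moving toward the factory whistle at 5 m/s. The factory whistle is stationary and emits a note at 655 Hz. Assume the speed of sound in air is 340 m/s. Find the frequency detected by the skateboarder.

Moving observer, stationary source: f' = f · (v + v_o)/v.
f' = 655 × (340 + 5)/340 = 655 × 345/340 ≈ 665 Hz.

665 Hz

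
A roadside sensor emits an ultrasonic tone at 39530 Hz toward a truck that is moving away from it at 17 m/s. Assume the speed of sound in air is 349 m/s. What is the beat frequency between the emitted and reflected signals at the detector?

3672 Hz

The truck first receives the wave as a moving observer: f₁ = f₀ · (v − u)/v = 39530 × (349 − 17)/349 ≈ 37604 Hz.
On reflection it acts as a source moving away from the stationary detector: f₂ = f₁ · v/(v + u) = 37604 × 349/366 ≈ 35858 Hz.
Equivalently f₂ = f₀ · (v − u)/(v + u).
Beat frequency: |f₂ − f₀| = 2u·f₀/(v + u) = 2 × 17 × 39530/366 ≈ 3672 Hz.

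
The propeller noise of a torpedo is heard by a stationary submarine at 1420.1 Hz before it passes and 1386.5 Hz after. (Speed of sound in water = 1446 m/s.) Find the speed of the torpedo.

f₁/f₂ = (v + v_s)/(v − v_s), so v_s = v · (f₁ − f₂)/(f₁ + f₂).
v_s = 1446 × (1420.1 − 1386.5)/(1420.1 + 1386.5) = 1446 × 33.6/2806.6 ≈ 17.3 m/s.

17.3 m/s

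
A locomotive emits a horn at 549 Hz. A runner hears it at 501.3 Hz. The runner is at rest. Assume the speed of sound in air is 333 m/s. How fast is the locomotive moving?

32 m/s

f' < f, so the locomotive is receding.
f' = f · v/(v + v_s) ⇒ v_s = v · |1 − f/f'|.
v_s = 333 × |1 − 549/501.3| = 333 × 0.09515 ≈ 32 m/s.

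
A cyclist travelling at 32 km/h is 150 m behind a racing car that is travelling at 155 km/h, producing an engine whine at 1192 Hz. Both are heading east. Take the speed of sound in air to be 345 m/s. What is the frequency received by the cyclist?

155 km/h = 43.06 m/s; 32 km/h = 8.889 m/s.
The cyclist is behind, so the racing car is moving away from it while the cyclist is moving toward the racing car.
Both move, so f' = f · (v + v_o)/(v + v_s).
f' = 1192 × (345 + 8.889)/(345 + 43.06) = 1192 × 353.89/388.06 ≈ 1087 Hz.

1087 Hz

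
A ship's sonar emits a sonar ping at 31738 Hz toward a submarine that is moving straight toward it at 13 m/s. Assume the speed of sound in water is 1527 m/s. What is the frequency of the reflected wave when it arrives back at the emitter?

32283 Hz

The submarine first receives the wave as a moving observer: f₁ = f₀ · (v + u)/v = 31738 × (1527 + 13)/1527 ≈ 32008 Hz.
On reflection it acts as a source moving toward the stationary detector: f₂ = f₁ · v/(v − u) = 32008 × 1527/1514 ≈ 32283 Hz.
Equivalently f₂ = f₀ · (v + u)/(v − u).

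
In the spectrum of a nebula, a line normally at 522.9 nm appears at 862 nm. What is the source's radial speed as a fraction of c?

0.462c

λ'/λ₀ = 1.6485 > 1 (redshift), so the source is receding.
λ'/λ₀ = √((1 + β)/(1 − β)) for a receding source ⇒ β = (r² − 1)/(r² + 1) with r = λ'/λ₀.
β = (2.7175 − 1)/(2.7175 + 1) ≈ 0.462.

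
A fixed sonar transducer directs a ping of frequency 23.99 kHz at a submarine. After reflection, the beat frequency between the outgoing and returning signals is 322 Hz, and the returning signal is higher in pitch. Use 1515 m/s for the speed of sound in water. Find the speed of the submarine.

Double Doppler shift off a moving reflector: f₂ = f₀ · (v + u)/(v − u) (u > 0 toward emitter).
Returning signal is higher, so f₂ = f₀ + Δf = 23990 + 322 = 24312 Hz.
Rearranging, u = v · (f₂ − f₀)/(f₂ + f₀) = 1515 × 322/48302 ≈ 10.1 m/s.
So the submarine is moving at 10.1 m/s toward the emitter.

10.1 m/s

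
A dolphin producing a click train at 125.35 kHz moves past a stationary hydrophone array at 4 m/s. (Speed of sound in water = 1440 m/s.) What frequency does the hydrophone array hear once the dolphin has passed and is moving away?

Receding: f₂ = f · v/(v + v_s) = 125.35 × 1440/1444 ≈ 125.0 kHz.

125.0 kHz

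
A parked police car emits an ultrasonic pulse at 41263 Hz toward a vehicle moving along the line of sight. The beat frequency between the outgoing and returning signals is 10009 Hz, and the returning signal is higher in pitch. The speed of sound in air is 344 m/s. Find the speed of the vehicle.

37 m/s

Double Doppler shift off a moving reflector: f₂ = f₀ · (v + u)/(v − u) (u > 0 toward emitter).
Returning signal is higher, so f₂ = f₀ + Δf = 41263 + 10009 = 51272 Hz.
Rearranging, u = v · (f₂ − f₀)/(f₂ + f₀) = 344 × 10009/92535 ≈ 37 m/s.
So the vehicle is moving at 37 m/s toward the emitter.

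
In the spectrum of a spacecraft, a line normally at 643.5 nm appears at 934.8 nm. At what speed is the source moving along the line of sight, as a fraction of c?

λ'/λ₀ = 1.4527 > 1 (redshift), so the source is receding.
λ'/λ₀ = √((1 + β)/(1 − β)) for a receding source ⇒ β = (r² − 1)/(r² + 1) with r = λ'/λ₀.
β = (2.1103 − 1)/(2.1103 + 1) ≈ 0.357.

0.357c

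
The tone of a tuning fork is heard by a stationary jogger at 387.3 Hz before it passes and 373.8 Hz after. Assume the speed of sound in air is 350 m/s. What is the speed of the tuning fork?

6.2 m/s

f₁/f₂ = (v + v_s)/(v − v_s), so v_s = v · (f₁ − f₂)/(f₁ + f₂).
v_s = 350 × (387.3 − 373.8)/(387.3 + 373.8) = 350 × 13.5/761.1 ≈ 6.2 m/s.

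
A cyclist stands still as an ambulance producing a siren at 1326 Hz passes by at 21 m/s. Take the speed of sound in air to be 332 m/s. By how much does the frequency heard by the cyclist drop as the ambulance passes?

Approaching: f₁ = f · v/(v − v_s) = 1326 × 332/311 ≈ 1416 Hz.
Receding: f₂ = f · v/(v + v_s) = 1326 × 332/353 ≈ 1247 Hz.
Drop: f₁ − f₂ = 2f·v·v_s/(v² − v_s²) = 2 × 1326 × 332 × 21/(332² − 21²) ≈ 168 Hz.

168 Hz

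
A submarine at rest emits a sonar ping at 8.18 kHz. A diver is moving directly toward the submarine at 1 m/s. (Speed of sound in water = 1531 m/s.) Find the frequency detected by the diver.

Moving observer, stationary source: f' = f · (v + v_o)/v.
f' = 8.18 × (1531 + 1)/1531 = 8.18 × 1532/1531 ≈ 8.19 kHz.

8.19 kHz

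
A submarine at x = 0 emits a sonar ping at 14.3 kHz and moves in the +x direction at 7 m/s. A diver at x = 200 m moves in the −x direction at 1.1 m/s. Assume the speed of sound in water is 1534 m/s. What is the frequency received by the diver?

The observer lies on the +x side, so the source is heading toward the observer and the observer is heading toward the source.
With source approaching and observer approaching, f' = f · (v + v_o)/(v − v_s).
f' = 14.3 × (1534 + 1.1)/(1534 − 7) = 14.3 × 1535.1/1527 ≈ 14.38 kHz.

14.38 kHz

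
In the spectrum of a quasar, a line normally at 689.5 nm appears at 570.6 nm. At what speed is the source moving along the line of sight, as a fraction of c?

λ'/λ₀ = 0.8276 < 1 (blueshift), so the source is approaching.
λ'/λ₀ = √((1 − β)/(1 + β)) for an approaching source ⇒ β = (1 − r²)/(1 + r²) with r = λ'/λ₀.
β = (1 − 0.6848)/(1 + 0.6848) ≈ 0.187.

0.187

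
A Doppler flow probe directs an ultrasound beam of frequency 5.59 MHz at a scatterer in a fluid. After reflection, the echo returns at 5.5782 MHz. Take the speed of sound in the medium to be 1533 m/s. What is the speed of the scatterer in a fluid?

Double Doppler shift off a moving reflector: f₂ = f₀ · (v + u)/(v − u) (u > 0 toward emitter).
Rearranging, u = v · (f₂ − f₀)/(f₂ + f₀) = 1533 × -0.0118/11.1682 ≈ -1.62 m/s.
So the scatterer in a fluid is moving at 1.62 m/s away from the emitter.

1.62 m/s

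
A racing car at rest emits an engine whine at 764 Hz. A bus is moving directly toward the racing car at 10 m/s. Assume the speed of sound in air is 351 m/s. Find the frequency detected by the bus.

786 Hz

Only the observer moves, toward the source, so f' = f · (v + v_o)/v.
f' = 764 × (351 + 10)/351 = 764 × 361/351 ≈ 786 Hz.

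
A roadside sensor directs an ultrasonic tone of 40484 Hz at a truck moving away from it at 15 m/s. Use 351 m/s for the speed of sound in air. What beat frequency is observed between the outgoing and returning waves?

3318 Hz

At the truck (a moving observer), f₁ = f₀ · (v − u)/v = 40484 × 336/351 ≈ 38754 Hz.
The reflection then acts as a moving source: f₂ = f₁ · v/(v + u) ≈ 37166 Hz.
Beat frequency: |f₂ − f₀| = 2u·f₀/(v + u) = 2 × 15 × 40484/366 ≈ 3318 Hz.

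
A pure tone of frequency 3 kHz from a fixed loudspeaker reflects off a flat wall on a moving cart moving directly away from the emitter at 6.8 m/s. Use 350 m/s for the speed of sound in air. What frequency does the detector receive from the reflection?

The flat wall on a moving cart first receives the wave as a moving observer: f₁ = f₀ · (v − u)/v = 3 × (350 − 6.8)/350 ≈ 2.94 kHz.
On reflection it acts as a source moving away from the stationary detector: f₂ = f₁ · v/(v + u) = 2.94 × 350/356.8 ≈ 2.89 kHz.
Equivalently f₂ = f₀ · (v − u)/(v + u).

2.89 kHz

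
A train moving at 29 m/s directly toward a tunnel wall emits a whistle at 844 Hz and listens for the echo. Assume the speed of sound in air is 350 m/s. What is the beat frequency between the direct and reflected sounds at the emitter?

The tunnel wall receives the sound from a moving source: f₁ = f₀ · v/(v − v_e) = 844 × 350/321 ≈ 920.2 Hz.
On the return leg the train is a moving observer: f₂ = f₁ · (v + v_e)/v = 920.2 × 379/350 ≈ 996.5 Hz.
Beat against the emitted tone: |f₂ − f₀| = 2v_e·f₀/(v − v_e) = 2 × 29 × 844/321 ≈ 152 Hz.

152 Hz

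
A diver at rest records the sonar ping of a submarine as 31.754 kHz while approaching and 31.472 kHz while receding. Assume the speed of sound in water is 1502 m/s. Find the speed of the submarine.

f₁/f₂ = (v + v_s)/(v − v_s), so v_s = v · (f₁ − f₂)/(f₁ + f₂).
v_s = 1502 × (31.754 − 31.472)/(31.754 + 31.472) = 1502 × 0.282/63.226 ≈ 6.7 m/s.

6.7 m/s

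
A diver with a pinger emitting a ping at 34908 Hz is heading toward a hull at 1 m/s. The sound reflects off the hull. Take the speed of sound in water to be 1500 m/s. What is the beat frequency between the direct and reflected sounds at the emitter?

The hull receives the sound from a moving source: f₁ = f₀ · v/(v − v_e) = 34908 × 1500/1499 ≈ 34931.3 Hz.
On the return leg the diver with a pinger is a moving observer: f₂ = f₁ · (v + v_e)/v = 34931.3 × 1501/1500 ≈ 34954.6 Hz.
Beat against the emitted tone: |f₂ − f₀| = 2v_e·f₀/(v − v_e) = 2 × 1 × 34908/1499 ≈ 46.6 Hz.

46.6 Hz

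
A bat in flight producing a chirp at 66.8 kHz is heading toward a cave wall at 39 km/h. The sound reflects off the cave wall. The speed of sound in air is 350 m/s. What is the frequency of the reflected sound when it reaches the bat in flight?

71.1 kHz

39 km/h = 10.83 m/s.
The cave wall receives the sound from a moving source: f₁ = f₀ · v/(v − v_e) = 66.8 × 350/339.17 ≈ 68.9 kHz.
On the return leg the bat in flight is a moving observer: f₂ = f₁ · (v + v_e)/v = 68.9 × 360.83/350 ≈ 71.1 kHz.
Equivalently f₂ = f₀ · (v + v_e)/(v − v_e).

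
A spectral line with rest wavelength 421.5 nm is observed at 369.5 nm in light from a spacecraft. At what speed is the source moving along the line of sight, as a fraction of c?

λ'/λ₀ = 0.8766 < 1 (blueshift), so the source is approaching.
λ'/λ₀ = √((1 − β)/(1 + β)) for an approaching source ⇒ β = (1 − r²)/(1 + r²) with r = λ'/λ₀.
β = (1 − 0.7685)/(1 + 0.7685) ≈ 0.131.

0.131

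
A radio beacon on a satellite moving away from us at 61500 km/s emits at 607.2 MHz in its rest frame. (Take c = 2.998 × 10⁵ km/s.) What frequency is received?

493.1 MHz

β = v/c = 61500/299800 = 0.2051.
Relativistic Doppler for frequency: f' = f₀ · √((1 − β)/(1 + β)).
f' = 607.2 × √(0.7949/1.2051) = 607.2 × 0.81213 ≈ 493.1 MHz.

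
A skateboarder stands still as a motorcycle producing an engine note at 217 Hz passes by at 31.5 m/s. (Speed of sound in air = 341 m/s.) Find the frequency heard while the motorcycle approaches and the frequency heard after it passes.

239 Hz approaching; 199 Hz receding

Approaching: f₁ = f · v/(v − v_s) = 217 × 341/309.5 ≈ 239 Hz.
Receding: f₂ = f · v/(v + v_s) = 217 × 341/372.5 ≈ 199 Hz.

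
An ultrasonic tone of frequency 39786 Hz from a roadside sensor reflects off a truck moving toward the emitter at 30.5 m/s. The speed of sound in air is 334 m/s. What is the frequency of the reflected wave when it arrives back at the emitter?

47783 Hz

At the truck (a moving observer), f₁ = f₀ · (v + u)/v = 39786 × 364.5/334 ≈ 43419 Hz.
The reflection then acts as a moving source: f₂ = f₁ · v/(v − u) ≈ 47783 Hz.
Equivalently f₂ = f₀ · (v + u)/(v − u).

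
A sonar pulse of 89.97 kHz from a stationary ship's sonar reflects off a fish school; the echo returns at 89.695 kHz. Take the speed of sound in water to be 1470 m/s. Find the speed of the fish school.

2.25 m/s

Double Doppler shift off a moving reflector: f₂ = f₀ · (v + u)/(v − u) (u > 0 toward emitter).
Rearranging, u = v · (f₂ − f₀)/(f₂ + f₀) = 1470 × -0.275/179.665 ≈ -2.25 m/s.
So the fish school is moving at 2.25 m/s away from the emitter.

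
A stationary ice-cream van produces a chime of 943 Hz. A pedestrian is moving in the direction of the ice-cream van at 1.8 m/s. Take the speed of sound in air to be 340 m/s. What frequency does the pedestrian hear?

Only the observer moves, toward the source, so f' = f · (v + v_o)/v.
f' = 943 × (340 + 1.8)/340 = 943 × 341.8/340 ≈ 948 Hz.

948 Hz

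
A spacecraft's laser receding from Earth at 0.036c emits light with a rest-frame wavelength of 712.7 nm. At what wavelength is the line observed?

738.8 nm

Relativistic Doppler for wavelength: λ' = λ₀ · √((1 + β)/(1 − β)).
λ' = 712.7 × √(1.0360/0.9640) = 712.7 × 1.03667 ≈ 738.8 nm.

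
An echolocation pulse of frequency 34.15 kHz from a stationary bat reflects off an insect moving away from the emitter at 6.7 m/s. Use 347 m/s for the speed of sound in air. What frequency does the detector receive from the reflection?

32.9 kHz

At the insect (a moving observer), f₁ = f₀ · (v − u)/v = 34.15 × 340.3/347 ≈ 33.5 kHz.
The reflection then acts as a moving source: f₂ = f₁ · v/(v + u) ≈ 32.9 kHz.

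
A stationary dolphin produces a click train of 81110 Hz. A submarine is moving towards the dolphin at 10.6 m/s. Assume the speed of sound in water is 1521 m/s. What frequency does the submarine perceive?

81675 Hz

Moving observer, stationary source: f' = f · (v + v_o)/v.
f' = 81110 × (1521 + 10.6)/1521 = 81110 × 1531.6/1521 ≈ 81675 Hz.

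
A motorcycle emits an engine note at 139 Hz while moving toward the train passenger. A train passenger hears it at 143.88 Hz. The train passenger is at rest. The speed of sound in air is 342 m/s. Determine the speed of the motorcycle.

11.6 m/s

f' = f · v/(v − v_s) ⇒ v_s = v · |1 − f/f'|.
v_s = 342 × |1 − 139/143.88| = 342 × 0.03392 ≈ 11.6 m/s.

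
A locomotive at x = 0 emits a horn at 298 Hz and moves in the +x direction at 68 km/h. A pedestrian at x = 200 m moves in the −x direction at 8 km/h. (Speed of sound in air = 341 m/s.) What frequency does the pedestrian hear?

68 km/h = 18.89 m/s; 8 km/h = 2.222 m/s.
The observer lies on the +x side, so the source is heading toward the observer and the observer is heading toward the source.
Both move, so f' = f · (v + v_o)/(v − v_s).
f' = 298 × (341 + 2.222)/(341 − 18.89) = 298 × 343.22/322.11 ≈ 318 Hz.

318 Hz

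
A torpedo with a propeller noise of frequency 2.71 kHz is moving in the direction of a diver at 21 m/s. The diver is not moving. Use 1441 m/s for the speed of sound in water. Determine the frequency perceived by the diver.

Moving source, stationary observer: f' = f · v/(v − v_s) since the source is approaching.
f' = 2.71 × 1441/(1441 − 21) = 2.71 × 1441/1420 ≈ 2.75 kHz.

2.75 kHz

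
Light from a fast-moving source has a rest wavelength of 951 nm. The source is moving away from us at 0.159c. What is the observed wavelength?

Relativistic Doppler for wavelength: λ' = λ₀ · √((1 + β)/(1 − β)).
λ' = 951 × √(1.1590/0.8410) = 951 × 1.17393 ≈ 1116.4 nm.

1116.4 nm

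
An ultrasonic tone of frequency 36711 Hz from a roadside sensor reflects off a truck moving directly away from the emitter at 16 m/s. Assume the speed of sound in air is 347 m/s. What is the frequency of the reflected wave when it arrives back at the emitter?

The truck first receives the wave as a moving observer: f₁ = f₀ · (v − u)/v = 36711 × (347 − 16)/347 ≈ 35018 Hz.
On reflection it acts as a source moving away from the stationary detector: f₂ = f₁ · v/(v + u) = 35018 × 347/363 ≈ 33475 Hz.

33475 Hz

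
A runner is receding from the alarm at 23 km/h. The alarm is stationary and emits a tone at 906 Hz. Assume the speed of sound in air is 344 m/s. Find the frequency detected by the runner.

23 km/h = 6.389 m/s.
Only the observer moves, away from the source, so f' = f · (v − v_o)/v.
f' = 906 × (344 − 6.389)/344 = 906 × 337.61/344 ≈ 889 Hz.

889 Hz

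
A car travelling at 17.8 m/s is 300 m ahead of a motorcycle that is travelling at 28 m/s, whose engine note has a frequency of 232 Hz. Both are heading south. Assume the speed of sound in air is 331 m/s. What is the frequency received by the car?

240 Hz

The car is ahead, so the motorcycle is moving toward it while the car is moving away from the motorcycle.
General Doppler shift: f' = f · (v − v_o)/(v − v_s).
f' = 232 × (331 − 17.8)/(331 − 28) = 232 × 313.2/303 ≈ 240 Hz.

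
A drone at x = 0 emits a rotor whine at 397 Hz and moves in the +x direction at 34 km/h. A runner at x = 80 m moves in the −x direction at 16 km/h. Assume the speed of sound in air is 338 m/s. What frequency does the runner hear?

414 Hz

34 km/h = 9.444 m/s; 16 km/h = 4.444 m/s.
The observer lies on the +x side, so the source is heading toward the observer and the observer is heading toward the source.
General Doppler shift: f' = f · (v + v_o)/(v − v_s).
f' = 397 × (338 + 4.444)/(338 − 9.444) = 397 × 342.44/328.56 ≈ 414 Hz.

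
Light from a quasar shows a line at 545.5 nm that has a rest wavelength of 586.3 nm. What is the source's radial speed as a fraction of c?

λ'/λ₀ = 0.9304 < 1 (blueshift), so the source is approaching.
λ'/λ₀ = √((1 − β)/(1 + β)) for an approaching source ⇒ β = (1 − r²)/(1 + r²) with r = λ'/λ₀.
β = (1 − 0.8657)/(1 + 0.8657) ≈ 0.072.

0.072c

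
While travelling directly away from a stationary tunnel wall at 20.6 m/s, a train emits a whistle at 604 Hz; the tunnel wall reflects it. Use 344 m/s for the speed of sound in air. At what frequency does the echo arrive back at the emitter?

536 Hz

The tunnel wall receives the sound from a moving source: f₁ = f₀ · v/(v + v_e) = 604 × 344/364.6 ≈ 570 Hz.
On the return leg the train is a moving observer: f₂ = f₁ · (v − v_e)/v = 570 × 323.4/344 ≈ 536 Hz.
Equivalently f₂ = f₀ · (v − v_e)/(v + v_e).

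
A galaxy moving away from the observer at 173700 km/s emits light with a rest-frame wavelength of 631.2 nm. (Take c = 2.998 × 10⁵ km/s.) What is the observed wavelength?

1223.1 nm

β = v/c = 173700/299800 = 0.5794.
Relativistic Doppler for wavelength: λ' = λ₀ · √((1 + β)/(1 − β)).
λ' = 631.2 × √(1.5794/0.4206) = 631.2 × 1.93777 ≈ 1223.1 nm.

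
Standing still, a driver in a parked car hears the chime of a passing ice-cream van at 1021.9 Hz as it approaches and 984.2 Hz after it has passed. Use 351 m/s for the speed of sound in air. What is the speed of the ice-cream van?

f₁/f₂ = (v + v_s)/(v − v_s), so v_s = v · (f₁ − f₂)/(f₁ + f₂).
v_s = 351 × (1021.9 − 984.2)/(1021.9 + 984.2) = 351 × 37.7/2006.1 ≈ 6.6 m/s.

6.6 m/s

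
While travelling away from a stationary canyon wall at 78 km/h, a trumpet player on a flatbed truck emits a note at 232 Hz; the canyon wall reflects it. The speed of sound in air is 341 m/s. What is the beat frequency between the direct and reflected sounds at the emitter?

27.7 Hz

78 km/h = 21.67 m/s.
The canyon wall receives the sound from a moving source: f₁ = f₀ · v/(v + v_e) = 232 × 341/362.67 ≈ 218.1 Hz.
On the return leg the trumpet player on a flatbed truck is a moving observer: f₂ = f₁ · (v − v_e)/v = 218.1 × 319.33/341 ≈ 204.3 Hz.
Equivalently f₂ = f₀ · (v − v_e)/(v + v_e).
Beat against the emitted tone: |f₂ − f₀| = 2v_e·f₀/(v + v_e) = 2 × 21.67 × 232/362.67 ≈ 27.7 Hz.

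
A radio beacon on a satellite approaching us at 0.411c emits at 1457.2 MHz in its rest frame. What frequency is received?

Relativistic Doppler for frequency: f' = f₀ · √((1 + β)/(1 − β)).
f' = 1457.2 × √(1.4110/0.5890) = 1457.2 × 1.54777 ≈ 2255.4 MHz.

2255.4 MHz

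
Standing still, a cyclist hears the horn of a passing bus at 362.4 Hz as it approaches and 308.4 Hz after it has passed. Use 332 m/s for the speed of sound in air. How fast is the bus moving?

27 m/s

f₁/f₂ = (v + v_s)/(v − v_s), so v_s = v · (f₁ − f₂)/(f₁ + f₂).
v_s = 332 × (362.4 − 308.4)/(362.4 + 308.4) = 332 × 54.0/670.8 ≈ 27 m/s.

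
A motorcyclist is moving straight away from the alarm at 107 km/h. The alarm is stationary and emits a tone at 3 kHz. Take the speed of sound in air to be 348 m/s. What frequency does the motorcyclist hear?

107 km/h = 29.72 m/s.
Only the observer moves, away from the source, so f' = f · (v − v_o)/v.
f' = 3 × (348 − 29.72)/348 = 3 × 318.28/348 ≈ 2.74 kHz.

2.74 kHz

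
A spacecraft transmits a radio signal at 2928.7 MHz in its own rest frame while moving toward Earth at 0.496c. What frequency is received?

5045.7 MHz

Relativistic Doppler for frequency: f' = f₀ · √((1 + β)/(1 − β)).
f' = 2928.7 × √(1.4960/0.5040) = 2928.7 × 1.72286 ≈ 5045.7 MHz.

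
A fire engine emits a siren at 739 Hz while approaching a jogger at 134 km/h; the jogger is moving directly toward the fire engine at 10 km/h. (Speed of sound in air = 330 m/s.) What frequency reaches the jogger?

840 Hz

134 km/h = 37.22 m/s; 10 km/h = 2.778 m/s.
Both move, so f' = f · (v + v_o)/(v − v_s).
f' = 739 × (330 + 2.778)/(330 − 37.22) = 739 × 332.78/292.78 ≈ 840 Hz.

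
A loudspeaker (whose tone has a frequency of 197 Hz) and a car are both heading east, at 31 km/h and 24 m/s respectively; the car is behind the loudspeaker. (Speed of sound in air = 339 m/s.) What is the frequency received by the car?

31 km/h = 8.611 m/s.
The car is behind, so the loudspeaker is moving away from it while the car is moving toward the loudspeaker.
With source receding and observer approaching, f' = f · (v + v_o)/(v + v_s).
f' = 197 × (339 + 24)/(339 + 8.611) = 197 × 363/347.61 ≈ 206 Hz.

206 Hz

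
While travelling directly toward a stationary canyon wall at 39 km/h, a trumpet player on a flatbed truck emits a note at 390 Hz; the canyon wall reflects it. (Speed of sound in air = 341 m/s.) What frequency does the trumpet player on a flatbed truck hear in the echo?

416 Hz

39 km/h = 10.83 m/s.
The canyon wall receives the sound from a moving source: f₁ = f₀ · v/(v − v_e) = 390 × 341/330.17 ≈ 403 Hz.
On the return leg the trumpet player on a flatbed truck is a moving observer: f₂ = f₁ · (v + v_e)/v = 403 × 351.83/341 ≈ 416 Hz.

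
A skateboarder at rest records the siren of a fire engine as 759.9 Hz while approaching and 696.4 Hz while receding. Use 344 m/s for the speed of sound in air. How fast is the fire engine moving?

f₁/f₂ = (v + v_s)/(v − v_s), so v_s = v · (f₁ − f₂)/(f₁ + f₂).
v_s = 344 × (759.9 − 696.4)/(759.9 + 696.4) = 344 × 63.5/1456.3 ≈ 15.0 m/s.

15.0 m/s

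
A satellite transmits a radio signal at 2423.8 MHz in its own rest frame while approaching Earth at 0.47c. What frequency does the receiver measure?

4036.6 MHz

Relativistic Doppler for frequency: f' = f₀ · √((1 + β)/(1 − β)).
f' = 2423.8 × √(1.4700/0.5300) = 2423.8 × 1.66541 ≈ 4036.6 MHz.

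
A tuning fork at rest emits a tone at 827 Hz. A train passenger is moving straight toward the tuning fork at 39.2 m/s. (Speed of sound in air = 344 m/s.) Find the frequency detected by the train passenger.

921 Hz

Moving observer, stationary source: f' = f · (v + v_o)/v.
f' = 827 × (344 + 39.2)/344 = 827 × 383.2/344 ≈ 921 Hz.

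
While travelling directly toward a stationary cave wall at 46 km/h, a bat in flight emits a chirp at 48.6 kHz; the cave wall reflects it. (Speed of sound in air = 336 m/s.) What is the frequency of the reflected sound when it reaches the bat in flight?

52.4 kHz

46 km/h = 12.78 m/s.
The cave wall receives the sound from a moving source: f₁ = f₀ · v/(v − v_e) = 48.6 × 336/323.22 ≈ 50.5 kHz.
On the return leg the bat in flight is a moving observer: f₂ = f₁ · (v + v_e)/v = 50.5 × 348.78/336 ≈ 52.4 kHz.
Equivalently f₂ = f₀ · (v + v_e)/(v − v_e).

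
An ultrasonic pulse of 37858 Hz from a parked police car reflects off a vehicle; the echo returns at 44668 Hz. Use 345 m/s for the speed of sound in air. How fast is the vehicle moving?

28 m/s

Double Doppler shift off a moving reflector: f₂ = f₀ · (v + u)/(v − u) (u > 0 toward emitter).
Rearranging, u = v · (f₂ − f₀)/(f₂ + f₀) = 345 × 6810/82526 ≈ 28 m/s.
So the vehicle is moving at 28 m/s toward the emitter.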